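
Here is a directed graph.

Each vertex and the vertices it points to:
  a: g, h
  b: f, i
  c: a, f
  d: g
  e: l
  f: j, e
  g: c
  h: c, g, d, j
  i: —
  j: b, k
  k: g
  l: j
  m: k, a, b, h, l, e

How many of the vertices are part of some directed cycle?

A vertex is on a directed cycle iff it belongs to a strongly connected component of size ≥ 2 (or has a self-loop).
The vertices on cycles are {a, b, c, d, e, f, g, h, j, k, l} — 11 in total.

11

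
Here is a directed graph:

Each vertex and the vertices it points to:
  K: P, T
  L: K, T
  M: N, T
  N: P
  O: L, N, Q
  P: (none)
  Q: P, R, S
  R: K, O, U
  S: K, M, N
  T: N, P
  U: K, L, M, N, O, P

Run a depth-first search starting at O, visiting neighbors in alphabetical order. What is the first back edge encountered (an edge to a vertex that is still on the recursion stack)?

R->O

DFS from O (visiting neighbors in alphabetical order); mark gray on enter, black on exit:
O gray
  L gray
    K gray
      P gray
      P black
      T gray
        N gray
          N→P: P black — skip
        N black
        T→P: P black — skip
      T black
    K black
    L→T: T black — skip
  L black
  O→N: N black — skip
  Q gray
    Q→P: P black — skip
    R gray
      R→K: K black — skip
      R→O: O is gray → back edge
First back edge: R → O.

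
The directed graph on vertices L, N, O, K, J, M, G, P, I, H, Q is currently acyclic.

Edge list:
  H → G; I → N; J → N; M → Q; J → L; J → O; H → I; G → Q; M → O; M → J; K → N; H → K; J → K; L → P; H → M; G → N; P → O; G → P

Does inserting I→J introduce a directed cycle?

Adding I→J creates a cycle iff J can already reach I.
Explore from J: no path reaches I. The graph stays acyclic.

No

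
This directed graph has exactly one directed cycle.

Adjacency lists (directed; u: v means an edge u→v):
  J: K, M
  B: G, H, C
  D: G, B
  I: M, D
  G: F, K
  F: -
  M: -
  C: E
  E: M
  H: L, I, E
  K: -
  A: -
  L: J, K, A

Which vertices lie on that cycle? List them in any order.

B, D, H, I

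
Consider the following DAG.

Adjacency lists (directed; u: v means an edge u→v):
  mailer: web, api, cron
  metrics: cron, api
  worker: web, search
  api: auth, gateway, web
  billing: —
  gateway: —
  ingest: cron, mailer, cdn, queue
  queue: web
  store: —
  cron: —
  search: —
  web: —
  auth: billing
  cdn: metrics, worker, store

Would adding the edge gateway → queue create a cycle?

Adding gateway→queue creates a cycle iff queue can already reach gateway.
Explore from queue: no path reaches gateway. The graph stays acyclic.

No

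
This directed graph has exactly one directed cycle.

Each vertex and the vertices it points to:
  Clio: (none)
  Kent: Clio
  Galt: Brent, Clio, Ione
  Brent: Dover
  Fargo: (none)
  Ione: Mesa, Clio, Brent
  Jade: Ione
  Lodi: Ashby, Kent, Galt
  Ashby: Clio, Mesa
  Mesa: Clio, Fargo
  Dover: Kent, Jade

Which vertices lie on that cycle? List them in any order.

DFS with gray/black marking from Brent:
Brent gray
  Dover gray
    Kent gray
      Clio gray
      Clio black
    Kent black
    Jade gray
      Ione gray
        Mesa gray
          Mesa→Clio: Clio black — skip
          Fargo gray
          Fargo black
        Mesa black
        Ione→Clio: Clio black — skip
        Ione→Brent: Brent is gray → back edge
Back edge closes the cycle Brent → Dover → Jade → Ione → Brent; its vertices are {Ione, Jade, Brent, Dover}.

Ione, Jade, Brent, Dover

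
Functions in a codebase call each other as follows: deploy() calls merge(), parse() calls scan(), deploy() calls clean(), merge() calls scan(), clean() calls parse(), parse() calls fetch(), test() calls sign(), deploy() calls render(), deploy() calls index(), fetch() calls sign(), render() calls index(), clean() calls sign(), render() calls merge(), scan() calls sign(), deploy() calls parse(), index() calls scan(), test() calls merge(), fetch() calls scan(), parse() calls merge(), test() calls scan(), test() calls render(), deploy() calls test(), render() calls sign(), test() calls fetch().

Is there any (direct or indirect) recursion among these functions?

DFS with white/gray/black marking, starting from deploy:
deploy gray
  render gray
    merge gray
      scan gray
        sign gray
        sign black
      scan black
    merge black
    render→sign: sign black — skip
    index gray
      index→scan: scan black — skip
    index black
  render black
  clean gray
    parse gray
      fetch gray
        fetch→scan: scan black — skip
        fetch→sign: sign black — skip
      fetch black
      parse→scan: scan black — skip
      parse→merge: merge black — skip
    parse black
    clean→sign: sign black — skip
  clean black
  deploy→index: index black — skip
  test gray
    test→merge: merge black — skip
    test→sign: sign black — skip
    test→render: render black — skip
    test→scan: scan black — skip
    test→fetch: fetch black — skip
  test black
  deploy→merge: merge black — skip
  deploy→parse: parse black — skip
deploy black
Every edge goes to a white or black vertex — no back edge, so the graph is acyclic.

No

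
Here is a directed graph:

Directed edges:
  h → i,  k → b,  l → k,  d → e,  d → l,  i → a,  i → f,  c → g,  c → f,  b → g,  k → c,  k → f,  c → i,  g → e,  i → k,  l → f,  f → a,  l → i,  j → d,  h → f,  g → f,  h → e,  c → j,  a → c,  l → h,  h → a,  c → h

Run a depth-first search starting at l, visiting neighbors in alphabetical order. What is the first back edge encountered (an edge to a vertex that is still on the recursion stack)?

c→f

DFS from l (visiting neighbors in alphabetical order); mark gray on enter, black on exit:
l gray
  f gray
    a gray
      c gray
        c→f: f is gray → back edge
First back edge: c → f.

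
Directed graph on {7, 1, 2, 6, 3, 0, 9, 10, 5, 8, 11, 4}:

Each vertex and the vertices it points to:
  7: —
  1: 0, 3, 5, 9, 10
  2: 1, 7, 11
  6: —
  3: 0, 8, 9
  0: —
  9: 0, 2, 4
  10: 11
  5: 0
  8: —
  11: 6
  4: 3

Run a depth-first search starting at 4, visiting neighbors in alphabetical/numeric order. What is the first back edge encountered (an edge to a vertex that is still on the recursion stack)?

DFS from 4 (visiting neighbors in alphabetical/numeric order); mark gray on enter, black on exit:
4 gray
  3 gray
    0 gray
    0 black
    8 gray
    8 black
    9 gray
      9→0: 0 black — skip
      2 gray
        1 gray
          1→0: 0 black — skip
          1→3: 3 is gray → back edge
First back edge: 1 → 3.

1→3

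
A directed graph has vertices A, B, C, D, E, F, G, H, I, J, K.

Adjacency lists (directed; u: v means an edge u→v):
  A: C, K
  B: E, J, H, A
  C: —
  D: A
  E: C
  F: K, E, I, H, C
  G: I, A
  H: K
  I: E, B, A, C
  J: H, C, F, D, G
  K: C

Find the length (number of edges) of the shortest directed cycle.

4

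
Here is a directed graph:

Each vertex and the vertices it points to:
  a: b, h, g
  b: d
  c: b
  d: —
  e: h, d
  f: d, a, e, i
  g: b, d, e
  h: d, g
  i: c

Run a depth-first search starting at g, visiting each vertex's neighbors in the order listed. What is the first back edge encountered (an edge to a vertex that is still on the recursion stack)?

DFS from g (visiting each vertex's neighbors in the order listed); mark gray on enter, black on exit:
g gray
  b gray
    d gray
    d black
  b black
  g→d: d black — skip
  e gray
    h gray
      h→d: d black — skip
      h→g: g is gray → back edge
First back edge: h → g.

h->g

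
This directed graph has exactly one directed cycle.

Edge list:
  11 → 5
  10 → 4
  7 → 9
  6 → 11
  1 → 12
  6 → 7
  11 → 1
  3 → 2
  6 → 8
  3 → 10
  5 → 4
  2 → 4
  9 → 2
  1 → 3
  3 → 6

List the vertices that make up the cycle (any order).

DFS with gray/black marking from 6:
6 gray
  8 gray
  8 black
  11 gray
    5 gray
      4 gray
      4 black
    5 black
    1 gray
      12 gray
      12 black
      3 gray
        10 gray
          10→4: 4 black — skip
        10 black
        3→6: 6 is gray → back edge
Back edge closes the cycle 6 → 11 → 1 → 3 → 6; its vertices are {1, 3, 6, 11}.

1, 3, 6, 11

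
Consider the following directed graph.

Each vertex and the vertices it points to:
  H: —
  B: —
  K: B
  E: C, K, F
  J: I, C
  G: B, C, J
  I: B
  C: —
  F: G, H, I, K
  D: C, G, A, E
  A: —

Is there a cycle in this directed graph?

No

DFS with white/gray/black marking, starting from G:
G gray
  B gray
  B black
  C gray
  C black
  J gray
    I gray
      I→B: B black — skip
    I black
    J→C: C black — skip
  J black
G black
H gray
H black
K gray
  K→B: B black — skip
K black
E gray
  E→C: C black — skip
  E→K: K black — skip
  F gray
    F→G: G black — skip
    F→H: H black — skip
    F→I: I black — skip
    F→K: K black — skip
  F black
E black
D gray
  D→C: C black — skip
  D→G: G black — skip
  A gray
  A black
  D→E: E black — skip
D black
Every edge goes to a white or black vertex — no back edge, so the graph is acyclic.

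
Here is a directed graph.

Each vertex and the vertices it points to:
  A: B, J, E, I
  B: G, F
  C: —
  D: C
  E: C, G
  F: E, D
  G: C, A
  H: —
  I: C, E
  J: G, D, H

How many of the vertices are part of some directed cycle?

7

A vertex is on a directed cycle iff it belongs to a strongly connected component of size ≥ 2 (or has a self-loop).
The vertices on cycles are {A, B, E, F, G, I, J} — 7 in total.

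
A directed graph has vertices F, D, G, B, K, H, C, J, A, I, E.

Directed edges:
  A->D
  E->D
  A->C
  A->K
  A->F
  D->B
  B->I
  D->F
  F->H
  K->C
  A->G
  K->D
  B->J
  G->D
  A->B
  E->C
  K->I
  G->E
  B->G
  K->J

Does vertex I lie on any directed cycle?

I lies on a cycle iff there is a path from I back to itself.
Exploring from I, it never reaches itself; equivalently, its strongly connected component is a singleton.

No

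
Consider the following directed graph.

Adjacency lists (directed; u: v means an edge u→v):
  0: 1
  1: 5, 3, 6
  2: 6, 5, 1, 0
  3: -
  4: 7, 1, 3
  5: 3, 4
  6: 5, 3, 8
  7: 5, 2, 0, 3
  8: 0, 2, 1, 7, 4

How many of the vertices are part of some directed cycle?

A vertex is on a directed cycle iff it belongs to a strongly connected component of size ≥ 2 (or has a self-loop).
The vertices on cycles are {0, 1, 2, 4, 5, 6, 7, 8} — 8 in total.

8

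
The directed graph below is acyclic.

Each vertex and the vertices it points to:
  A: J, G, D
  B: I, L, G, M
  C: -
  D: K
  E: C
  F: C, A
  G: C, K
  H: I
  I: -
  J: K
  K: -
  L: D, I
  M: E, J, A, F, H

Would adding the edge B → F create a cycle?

Adding B→F creates a cycle iff F can already reach B.
Explore from F: no path reaches B. The graph stays acyclic.

No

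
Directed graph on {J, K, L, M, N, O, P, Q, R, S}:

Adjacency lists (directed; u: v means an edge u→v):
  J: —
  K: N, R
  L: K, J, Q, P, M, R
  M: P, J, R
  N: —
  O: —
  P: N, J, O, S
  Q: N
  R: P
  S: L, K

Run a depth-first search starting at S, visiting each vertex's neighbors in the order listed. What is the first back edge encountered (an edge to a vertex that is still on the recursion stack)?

P→S

DFS from S (visiting each vertex's neighbors in the order listed); mark gray on enter, black on exit:
S gray
  L gray
    K gray
      N gray
      N black
      R gray
        P gray
          P→N: N black — skip
          J gray
          J black
          O gray
          O black
          P→S: S is gray → back edge
First back edge: P → S.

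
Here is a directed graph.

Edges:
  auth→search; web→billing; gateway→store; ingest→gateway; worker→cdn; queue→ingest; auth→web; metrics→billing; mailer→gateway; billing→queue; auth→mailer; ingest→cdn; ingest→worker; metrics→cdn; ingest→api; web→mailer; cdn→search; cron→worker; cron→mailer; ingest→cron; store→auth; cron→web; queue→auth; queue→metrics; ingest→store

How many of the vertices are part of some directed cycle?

10

A vertex is on a directed cycle iff it belongs to a strongly connected component of size ≥ 2 (or has a self-loop).
The vertices on cycles are {web, auth, cron, queue, store, ingest, mailer, billing, gateway, metrics} — 10 in total.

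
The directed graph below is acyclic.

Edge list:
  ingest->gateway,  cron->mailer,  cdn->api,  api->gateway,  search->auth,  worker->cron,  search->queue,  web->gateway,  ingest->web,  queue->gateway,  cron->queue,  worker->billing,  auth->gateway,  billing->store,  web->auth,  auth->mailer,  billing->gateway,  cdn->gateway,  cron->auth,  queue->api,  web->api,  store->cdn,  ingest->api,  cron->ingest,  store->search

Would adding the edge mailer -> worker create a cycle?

Adding mailer→worker creates a cycle iff worker can already reach mailer.
Path from worker: worker → cron → mailer.
So worker → … → mailer → worker is a cycle.

Yes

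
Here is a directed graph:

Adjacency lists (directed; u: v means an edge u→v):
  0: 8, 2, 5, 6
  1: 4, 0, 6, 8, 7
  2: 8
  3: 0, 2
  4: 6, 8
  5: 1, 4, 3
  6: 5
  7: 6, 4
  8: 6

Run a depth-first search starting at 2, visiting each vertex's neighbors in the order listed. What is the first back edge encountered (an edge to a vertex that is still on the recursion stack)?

4->6

DFS from 2 (visiting each vertex's neighbors in the order listed); mark gray on enter, black on exit:
2 gray
  8 gray
    6 gray
      5 gray
        1 gray
          4 gray
            4→6: 6 is gray → back edge
First back edge: 4 → 6.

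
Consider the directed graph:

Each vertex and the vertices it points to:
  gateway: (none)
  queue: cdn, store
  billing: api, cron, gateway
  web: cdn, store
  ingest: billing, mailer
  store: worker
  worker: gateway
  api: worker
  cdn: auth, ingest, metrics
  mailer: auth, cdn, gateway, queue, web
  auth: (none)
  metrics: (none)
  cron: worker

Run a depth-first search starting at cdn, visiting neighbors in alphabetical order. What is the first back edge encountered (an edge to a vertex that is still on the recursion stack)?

DFS from cdn (visiting neighbors in alphabetical order); mark gray on enter, black on exit:
cdn gray
  auth gray
  auth black
  ingest gray
    billing gray
      api gray
        worker gray
          gateway gray
          gateway black
        worker black
      api black
      cron gray
        cron→worker: worker black — skip
      cron black
      billing→gateway: gateway black — skip
    billing black
    mailer gray
      mailer→auth: auth black — skip
      mailer→cdn: cdn is gray → back edge
First back edge: mailer → cdn.

mailer→cdn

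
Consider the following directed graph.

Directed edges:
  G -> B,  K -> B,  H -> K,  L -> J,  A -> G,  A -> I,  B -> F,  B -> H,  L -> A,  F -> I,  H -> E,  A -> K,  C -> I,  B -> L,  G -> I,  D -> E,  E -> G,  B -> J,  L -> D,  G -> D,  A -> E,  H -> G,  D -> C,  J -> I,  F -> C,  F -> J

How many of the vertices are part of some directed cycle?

8

A vertex is on a directed cycle iff it belongs to a strongly connected component of size ≥ 2 (or has a self-loop).
The vertices on cycles are {A, B, D, E, G, H, K, L} — 8 in total.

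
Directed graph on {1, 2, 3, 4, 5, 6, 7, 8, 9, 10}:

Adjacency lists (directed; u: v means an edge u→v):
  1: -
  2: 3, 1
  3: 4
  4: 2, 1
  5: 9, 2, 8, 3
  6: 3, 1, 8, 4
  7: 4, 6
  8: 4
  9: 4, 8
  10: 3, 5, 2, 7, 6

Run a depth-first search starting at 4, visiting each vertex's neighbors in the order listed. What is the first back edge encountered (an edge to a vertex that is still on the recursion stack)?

DFS from 4 (visiting each vertex's neighbors in the order listed); mark gray on enter, black on exit:
4 gray
  2 gray
    3 gray
      3→4: 4 is gray → back edge
First back edge: 3 → 4.

3->4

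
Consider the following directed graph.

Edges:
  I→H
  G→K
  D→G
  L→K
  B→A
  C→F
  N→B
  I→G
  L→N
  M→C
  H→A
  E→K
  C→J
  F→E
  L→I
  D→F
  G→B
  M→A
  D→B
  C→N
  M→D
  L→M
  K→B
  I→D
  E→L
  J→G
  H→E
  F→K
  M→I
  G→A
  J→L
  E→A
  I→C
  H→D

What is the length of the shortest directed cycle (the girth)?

For each vertex v, BFS finds the shortest path from v back to v.
The shortest such closed walk is L → I → H → E → L, length 4.

4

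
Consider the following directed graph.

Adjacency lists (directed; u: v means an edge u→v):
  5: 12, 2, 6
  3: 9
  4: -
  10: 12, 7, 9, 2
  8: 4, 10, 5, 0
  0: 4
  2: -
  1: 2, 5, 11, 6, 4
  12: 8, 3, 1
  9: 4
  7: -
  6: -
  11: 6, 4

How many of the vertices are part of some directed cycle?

A vertex is on a directed cycle iff it belongs to a strongly connected component of size ≥ 2 (or has a self-loop).
The vertices on cycles are {1, 5, 8, 10, 12} — 5 in total.

5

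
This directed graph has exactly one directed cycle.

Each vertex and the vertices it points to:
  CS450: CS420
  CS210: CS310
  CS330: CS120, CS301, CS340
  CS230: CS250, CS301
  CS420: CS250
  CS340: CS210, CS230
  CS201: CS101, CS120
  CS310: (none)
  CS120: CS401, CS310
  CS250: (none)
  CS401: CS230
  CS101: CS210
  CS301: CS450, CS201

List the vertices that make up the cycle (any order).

CS120, CS201, CS230, CS301, CS401

DFS with gray/black marking from CS301:
CS301 gray
  CS450 gray
    CS420 gray
      CS250 gray
      CS250 black
    CS420 black
  CS450 black
  CS201 gray
    CS101 gray
      CS210 gray
        CS310 gray
        CS310 black
      CS210 black
    CS101 black
    CS120 gray
      CS401 gray
        CS230 gray
          CS230→CS250: CS250 black — skip
          CS230→CS301: CS301 is gray → back edge
Back edge closes the cycle CS301 → CS201 → CS120 → CS401 → CS230 → CS301; its vertices are {CS120, CS201, CS230, CS301, CS401}.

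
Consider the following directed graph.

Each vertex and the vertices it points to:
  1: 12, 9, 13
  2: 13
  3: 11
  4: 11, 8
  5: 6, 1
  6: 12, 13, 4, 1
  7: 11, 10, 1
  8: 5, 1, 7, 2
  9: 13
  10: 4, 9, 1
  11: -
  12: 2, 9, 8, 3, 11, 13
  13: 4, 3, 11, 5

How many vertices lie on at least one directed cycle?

A vertex is on a directed cycle iff it belongs to a strongly connected component of size ≥ 2 (or has a self-loop).
The vertices on cycles are {1, 2, 4, 5, 6, 7, 8, 9, 10, 12, 13} — 11 in total.

11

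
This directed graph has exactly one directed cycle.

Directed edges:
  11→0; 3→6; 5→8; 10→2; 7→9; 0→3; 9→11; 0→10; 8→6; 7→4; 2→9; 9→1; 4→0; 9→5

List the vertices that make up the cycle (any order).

0, 2, 9, 10, 11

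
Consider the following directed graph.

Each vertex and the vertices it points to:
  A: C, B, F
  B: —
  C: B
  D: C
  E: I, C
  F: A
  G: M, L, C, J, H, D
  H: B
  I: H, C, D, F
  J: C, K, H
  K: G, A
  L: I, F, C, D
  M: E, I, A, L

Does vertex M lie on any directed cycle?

No

M lies on a cycle iff there is a path from M back to itself.
Exploring from M, it never reaches itself; equivalently, its strongly connected component is a singleton.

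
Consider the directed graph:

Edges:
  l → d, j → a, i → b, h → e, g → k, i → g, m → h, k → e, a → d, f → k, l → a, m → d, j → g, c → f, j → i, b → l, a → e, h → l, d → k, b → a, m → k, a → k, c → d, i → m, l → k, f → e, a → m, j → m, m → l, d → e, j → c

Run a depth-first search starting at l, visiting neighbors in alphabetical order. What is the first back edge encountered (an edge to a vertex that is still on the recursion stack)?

h->l

DFS from l (visiting neighbors in alphabetical order); mark gray on enter, black on exit:
l gray
  a gray
    d gray
      e gray
      e black
      k gray
        k→e: e black — skip
      k black
    d black
    a→e: e black — skip
    a→k: k black — skip
    m gray
      m→d: d black — skip
      h gray
        h→e: e black — skip
        h→l: l is gray → back edge
First back edge: h → l.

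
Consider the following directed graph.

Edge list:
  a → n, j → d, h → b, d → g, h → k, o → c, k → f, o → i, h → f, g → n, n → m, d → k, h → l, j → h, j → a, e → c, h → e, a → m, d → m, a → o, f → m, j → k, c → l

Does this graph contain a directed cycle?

No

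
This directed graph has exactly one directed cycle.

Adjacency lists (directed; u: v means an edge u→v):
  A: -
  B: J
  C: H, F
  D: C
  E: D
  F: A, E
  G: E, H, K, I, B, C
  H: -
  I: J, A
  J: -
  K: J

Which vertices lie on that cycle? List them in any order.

DFS with gray/black marking from E:
E gray
  D gray
    C gray
      H gray
      H black
      F gray
        A gray
        A black
        F→E: E is gray → back edge
Back edge closes the cycle E → D → C → F → E; its vertices are {C, D, E, F}.

C, D, E, F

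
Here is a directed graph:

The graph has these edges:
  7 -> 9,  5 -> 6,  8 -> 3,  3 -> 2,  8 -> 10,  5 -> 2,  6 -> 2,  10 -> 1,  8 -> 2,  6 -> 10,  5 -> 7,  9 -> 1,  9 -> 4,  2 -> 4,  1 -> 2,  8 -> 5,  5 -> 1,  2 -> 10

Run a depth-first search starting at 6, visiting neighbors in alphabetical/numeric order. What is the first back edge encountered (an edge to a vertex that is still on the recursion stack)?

1->2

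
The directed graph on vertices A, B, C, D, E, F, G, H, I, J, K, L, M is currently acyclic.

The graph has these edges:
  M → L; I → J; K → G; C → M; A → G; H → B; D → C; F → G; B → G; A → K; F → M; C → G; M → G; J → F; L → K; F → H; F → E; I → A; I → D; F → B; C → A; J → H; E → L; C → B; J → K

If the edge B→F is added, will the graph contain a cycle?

Adding B→F creates a cycle iff F can already reach B.
Path from F: F → B.
So F → … → B → F is a cycle.

Yes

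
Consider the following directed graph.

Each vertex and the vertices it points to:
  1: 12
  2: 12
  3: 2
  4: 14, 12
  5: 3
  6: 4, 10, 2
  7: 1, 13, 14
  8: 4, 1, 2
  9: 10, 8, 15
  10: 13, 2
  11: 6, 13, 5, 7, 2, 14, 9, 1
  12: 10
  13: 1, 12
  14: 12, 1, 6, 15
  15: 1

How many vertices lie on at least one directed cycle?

8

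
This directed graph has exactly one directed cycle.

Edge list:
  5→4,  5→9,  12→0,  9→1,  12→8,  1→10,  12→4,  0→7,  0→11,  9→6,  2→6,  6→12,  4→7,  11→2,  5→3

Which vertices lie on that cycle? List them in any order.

0, 2, 6, 11, 12

DFS with gray/black marking from 6:
6 gray
  12 gray
    4 gray
      7 gray
      7 black
    4 black
    8 gray
    8 black
    0 gray
      0→7: 7 black — skip
      11 gray
        2 gray
          2→6: 6 is gray → back edge
Back edge closes the cycle 6 → 12 → 0 → 11 → 2 → 6; its vertices are {0, 2, 6, 11, 12}.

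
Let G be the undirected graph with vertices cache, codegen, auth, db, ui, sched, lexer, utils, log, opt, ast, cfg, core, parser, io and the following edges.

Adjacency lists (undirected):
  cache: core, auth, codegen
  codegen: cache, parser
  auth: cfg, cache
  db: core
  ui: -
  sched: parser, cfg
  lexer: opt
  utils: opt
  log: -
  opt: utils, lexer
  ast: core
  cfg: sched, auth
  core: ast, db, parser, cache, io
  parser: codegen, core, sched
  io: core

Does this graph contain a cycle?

Yes

DFS, tracking each vertex's parent; an edge to a visited non-parent vertex closes a cycle.
Start from opt:
visit opt (parent –)
  visit utils (parent opt)
    utils–opt: parent, skip
  visit lexer (parent opt)
    lexer–opt: parent, skip
visit cache (parent –)
  visit core (parent cache)
    visit ast (parent core)
      ast–core: parent, skip
    visit db (parent core)
      db–core: parent, skip
    visit parser (parent core)
      visit codegen (parent parser)
        codegen–cache: cache visited and ≠ parent → cycle
Cycle: cache – core – parser – codegen – cache.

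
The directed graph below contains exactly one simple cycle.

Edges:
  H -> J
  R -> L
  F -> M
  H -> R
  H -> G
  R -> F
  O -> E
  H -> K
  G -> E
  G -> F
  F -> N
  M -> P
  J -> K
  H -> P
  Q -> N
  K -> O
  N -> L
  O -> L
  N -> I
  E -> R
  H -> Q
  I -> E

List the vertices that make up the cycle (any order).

DFS with gray/black marking from R:
R gray
  F gray
    M gray
      P gray
      P black
    M black
    N gray
      I gray
        E gray
          E→R: R is gray → back edge
Back edge closes the cycle R → F → N → I → E → R; its vertices are {E, F, I, N, R}.

E, F, I, N, R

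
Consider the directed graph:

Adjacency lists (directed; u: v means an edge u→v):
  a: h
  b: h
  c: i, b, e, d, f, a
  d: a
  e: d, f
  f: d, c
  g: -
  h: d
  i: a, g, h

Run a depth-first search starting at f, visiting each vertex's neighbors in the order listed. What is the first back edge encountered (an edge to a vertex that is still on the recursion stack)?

DFS from f (visiting each vertex's neighbors in the order listed); mark gray on enter, black on exit:
f gray
  d gray
    a gray
      h gray
        h→d: d is gray → back edge
First back edge: h → d.

h→d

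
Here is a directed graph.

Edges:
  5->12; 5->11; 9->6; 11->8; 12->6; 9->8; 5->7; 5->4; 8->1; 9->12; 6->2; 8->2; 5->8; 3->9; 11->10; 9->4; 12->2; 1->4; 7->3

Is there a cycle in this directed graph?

No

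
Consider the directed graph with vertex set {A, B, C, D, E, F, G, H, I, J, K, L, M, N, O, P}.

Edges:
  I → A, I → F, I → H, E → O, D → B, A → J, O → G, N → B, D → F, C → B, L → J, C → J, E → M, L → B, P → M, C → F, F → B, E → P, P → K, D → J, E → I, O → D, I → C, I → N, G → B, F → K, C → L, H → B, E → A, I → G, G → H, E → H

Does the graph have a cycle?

No

DFS with white/gray/black marking, starting from L:
L gray
  J gray
  J black
  B gray
  B black
L black
A gray
  A→J: J black — skip
A black
C gray
  C→L: L black — skip
  C→B: B black — skip
  F gray
    K gray
    K black
    F→B: B black — skip
  F black
  C→J: J black — skip
C black
D gray
  D→F: F black — skip
  D→B: B black — skip
  D→J: J black — skip
D black
E gray
  I gray
    I→F: F black — skip
    I→A: A black — skip
    G gray
      G→B: B black — skip
      H gray
        H→B: B black — skip
      H black
    G black
    N gray
      N→B: B black — skip
    N black
    I→C: C black — skip
    I→H: H black — skip
  I black
  P gray
    P→K: K black — skip
    M gray
    M black
  P black
  E→M: M black — skip
  E→A: A black — skip
  O gray
    O→G: G black — skip
    O→D: D black — skip
  O black
  E→H: H black — skip
E black
Every edge goes to a white or black vertex — no back edge, so the graph is acyclic.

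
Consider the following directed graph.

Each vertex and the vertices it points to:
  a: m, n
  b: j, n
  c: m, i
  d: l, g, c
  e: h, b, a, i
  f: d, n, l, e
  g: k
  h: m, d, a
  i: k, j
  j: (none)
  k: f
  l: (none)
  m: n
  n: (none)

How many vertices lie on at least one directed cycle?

8

A vertex is on a directed cycle iff it belongs to a strongly connected component of size ≥ 2 (or has a self-loop).
The vertices on cycles are {c, d, e, f, g, h, i, k} — 8 in total.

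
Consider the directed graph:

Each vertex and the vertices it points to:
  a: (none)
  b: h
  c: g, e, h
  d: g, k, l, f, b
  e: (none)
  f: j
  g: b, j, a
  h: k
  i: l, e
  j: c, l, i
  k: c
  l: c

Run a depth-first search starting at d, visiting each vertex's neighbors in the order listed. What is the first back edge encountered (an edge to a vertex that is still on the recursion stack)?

DFS from d (visiting each vertex's neighbors in the order listed); mark gray on enter, black on exit:
d gray
  g gray
    b gray
      h gray
        k gray
          c gray
            c→g: g is gray → back edge
First back edge: c → g.

c->g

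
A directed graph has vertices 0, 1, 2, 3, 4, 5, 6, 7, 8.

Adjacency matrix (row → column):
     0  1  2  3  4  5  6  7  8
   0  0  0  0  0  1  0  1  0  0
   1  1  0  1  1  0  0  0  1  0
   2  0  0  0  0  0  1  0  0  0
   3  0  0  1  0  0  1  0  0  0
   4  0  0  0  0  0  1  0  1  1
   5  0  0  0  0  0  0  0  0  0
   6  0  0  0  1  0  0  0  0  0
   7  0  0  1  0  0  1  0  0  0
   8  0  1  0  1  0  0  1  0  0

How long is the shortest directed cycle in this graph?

4

For each vertex v, BFS finds the shortest path from v back to v.
The shortest such closed walk is 0 → 4 → 8 → 1 → 0, length 4.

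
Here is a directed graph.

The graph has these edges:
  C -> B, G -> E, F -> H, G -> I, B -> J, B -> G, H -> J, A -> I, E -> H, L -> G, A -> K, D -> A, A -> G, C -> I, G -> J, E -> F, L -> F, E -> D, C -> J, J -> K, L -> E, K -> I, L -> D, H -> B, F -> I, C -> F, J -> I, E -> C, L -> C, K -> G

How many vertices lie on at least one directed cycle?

10

A vertex is on a directed cycle iff it belongs to a strongly connected component of size ≥ 2 (or has a self-loop).
The vertices on cycles are {A, B, C, D, E, F, G, H, J, K} — 10 in total.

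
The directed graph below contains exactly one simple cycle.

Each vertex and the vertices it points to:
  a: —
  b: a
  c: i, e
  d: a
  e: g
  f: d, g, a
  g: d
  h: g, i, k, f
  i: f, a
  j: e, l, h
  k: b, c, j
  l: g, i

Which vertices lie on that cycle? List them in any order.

DFS with gray/black marking from h:
h gray
  g gray
    d gray
      a gray
      a black
    d black
  g black
  i gray
    f gray
      f→d: d black — skip
      f→g: g black — skip
      f→a: a black — skip
    f black
    i→a: a black — skip
  i black
  k gray
    b gray
      b→a: a black — skip
    b black
    c gray
      c→i: i black — skip
      e gray
        e→g: g black — skip
      e black
    c black
    j gray
      j→e: e black — skip
      l gray
        l→g: g black — skip
        l→i: i black — skip
      l black
      j→h: h is gray → back edge
Back edge closes the cycle h → k → j → h; its vertices are {h, j, k}.

h, j, k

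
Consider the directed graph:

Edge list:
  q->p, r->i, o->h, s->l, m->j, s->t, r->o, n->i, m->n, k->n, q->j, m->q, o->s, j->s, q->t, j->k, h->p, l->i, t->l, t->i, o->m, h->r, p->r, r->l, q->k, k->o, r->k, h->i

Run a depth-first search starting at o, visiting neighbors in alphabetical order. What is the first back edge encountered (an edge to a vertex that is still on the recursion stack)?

k→o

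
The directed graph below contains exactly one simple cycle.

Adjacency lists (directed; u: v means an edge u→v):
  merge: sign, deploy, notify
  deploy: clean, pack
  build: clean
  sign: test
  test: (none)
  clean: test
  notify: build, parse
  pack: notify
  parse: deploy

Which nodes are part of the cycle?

DFS with gray/black marking from notify:
notify gray
  build gray
    clean gray
      test gray
      test black
    clean black
  build black
  parse gray
    deploy gray
      deploy→clean: clean black — skip
      pack gray
        pack→notify: notify is gray → back edge
Back edge closes the cycle notify → parse → deploy → pack → notify; its vertices are {pack, parse, deploy, notify}.

pack, parse, deploy, notify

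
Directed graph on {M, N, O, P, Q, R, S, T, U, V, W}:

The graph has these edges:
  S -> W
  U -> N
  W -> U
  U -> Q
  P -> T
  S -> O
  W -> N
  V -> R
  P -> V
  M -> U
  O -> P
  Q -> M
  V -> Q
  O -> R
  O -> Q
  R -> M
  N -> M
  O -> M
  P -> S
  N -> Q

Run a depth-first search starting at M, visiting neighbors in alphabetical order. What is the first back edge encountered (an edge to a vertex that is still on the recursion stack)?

DFS from M (visiting neighbors in alphabetical order); mark gray on enter, black on exit:
M gray
  U gray
    N gray
      N→M: M is gray → back edge
First back edge: N → M.

N->M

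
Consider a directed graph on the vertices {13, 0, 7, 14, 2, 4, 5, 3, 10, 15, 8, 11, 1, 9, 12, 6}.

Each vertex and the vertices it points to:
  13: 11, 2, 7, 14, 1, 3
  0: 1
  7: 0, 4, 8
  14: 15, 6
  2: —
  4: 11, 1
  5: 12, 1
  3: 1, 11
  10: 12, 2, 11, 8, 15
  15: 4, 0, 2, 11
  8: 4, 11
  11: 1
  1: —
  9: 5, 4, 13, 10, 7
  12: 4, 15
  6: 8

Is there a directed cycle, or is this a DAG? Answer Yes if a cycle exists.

DFS with white/gray/black marking, starting from 9:
9 gray
  5 gray
    12 gray
      4 gray
        11 gray
          1 gray
          1 black
        11 black
        4→1: 1 black — skip
      4 black
      15 gray
        15→4: 4 black — skip
        0 gray
          0→1: 1 black — skip
        0 black
        2 gray
        2 black
        15→11: 11 black — skip
      15 black
    12 black
    5→1: 1 black — skip
  5 black
  9→4: 4 black — skip
  13 gray
    13→11: 11 black — skip
    13→2: 2 black — skip
    7 gray
      7→0: 0 black — skip
      7→4: 4 black — skip
      8 gray
        8→4: 4 black — skip
        8→11: 11 black — skip
      8 black
    7 black
    14 gray
      14→15: 15 black — skip
      6 gray
        6→8: 8 black — skip
      6 black
    14 black
    13→1: 1 black — skip
    3 gray
      3→1: 1 black — skip
      3→11: 11 black — skip
    3 black
  13 black
  10 gray
    10→12: 12 black — skip
    10→2: 2 black — skip
    10→11: 11 black — skip
    10→8: 8 black — skip
    10→15: 15 black — skip
  10 black
  9→7: 7 black — skip
9 black
Every edge goes to a white or black vertex — no back edge, so the graph is acyclic.

No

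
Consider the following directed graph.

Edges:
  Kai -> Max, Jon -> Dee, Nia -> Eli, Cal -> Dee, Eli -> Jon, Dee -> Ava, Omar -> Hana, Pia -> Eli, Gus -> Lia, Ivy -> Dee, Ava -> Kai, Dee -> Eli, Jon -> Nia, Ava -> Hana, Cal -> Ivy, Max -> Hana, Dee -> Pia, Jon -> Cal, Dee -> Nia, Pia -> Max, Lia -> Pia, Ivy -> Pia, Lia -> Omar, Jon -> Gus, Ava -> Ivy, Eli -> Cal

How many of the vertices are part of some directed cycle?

10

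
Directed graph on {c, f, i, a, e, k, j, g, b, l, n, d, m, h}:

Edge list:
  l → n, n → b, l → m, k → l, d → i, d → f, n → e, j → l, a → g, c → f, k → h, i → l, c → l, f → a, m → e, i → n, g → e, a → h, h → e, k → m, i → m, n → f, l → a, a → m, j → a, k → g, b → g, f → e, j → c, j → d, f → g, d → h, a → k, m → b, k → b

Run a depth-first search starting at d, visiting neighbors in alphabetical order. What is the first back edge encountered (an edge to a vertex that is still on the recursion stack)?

l→a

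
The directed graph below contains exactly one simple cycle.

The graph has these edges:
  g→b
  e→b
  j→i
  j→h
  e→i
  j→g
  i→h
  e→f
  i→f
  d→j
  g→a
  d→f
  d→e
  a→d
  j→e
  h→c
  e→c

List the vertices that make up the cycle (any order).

DFS with gray/black marking from a:
a gray
  d gray
    j gray
      h gray
        c gray
        c black
      h black
      g gray
        g→a: a is gray → back edge
Back edge closes the cycle a → d → j → g → a; its vertices are {a, d, g, j}.

a, d, g, j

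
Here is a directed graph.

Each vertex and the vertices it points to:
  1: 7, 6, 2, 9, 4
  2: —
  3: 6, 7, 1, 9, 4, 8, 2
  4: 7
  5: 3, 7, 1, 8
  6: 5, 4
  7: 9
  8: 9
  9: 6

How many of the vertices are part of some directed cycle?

8

A vertex is on a directed cycle iff it belongs to a strongly connected component of size ≥ 2 (or has a self-loop).
The vertices on cycles are {1, 3, 4, 5, 6, 7, 8, 9} — 8 in total.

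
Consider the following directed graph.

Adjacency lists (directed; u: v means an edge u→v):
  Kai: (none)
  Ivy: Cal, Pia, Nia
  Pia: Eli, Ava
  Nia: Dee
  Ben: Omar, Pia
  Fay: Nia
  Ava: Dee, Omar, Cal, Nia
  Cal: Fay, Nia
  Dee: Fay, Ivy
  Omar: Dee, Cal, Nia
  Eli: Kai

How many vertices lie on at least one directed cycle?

8

A vertex is on a directed cycle iff it belongs to a strongly connected component of size ≥ 2 (or has a self-loop).
The vertices on cycles are {Ava, Cal, Dee, Fay, Ivy, Nia, Pia, Omar} — 8 in total.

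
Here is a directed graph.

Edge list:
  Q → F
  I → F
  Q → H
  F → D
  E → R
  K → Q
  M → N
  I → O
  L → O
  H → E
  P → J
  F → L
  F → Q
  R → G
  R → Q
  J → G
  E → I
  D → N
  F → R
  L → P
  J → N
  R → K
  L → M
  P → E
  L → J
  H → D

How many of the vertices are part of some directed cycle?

9

A vertex is on a directed cycle iff it belongs to a strongly connected component of size ≥ 2 (or has a self-loop).
The vertices on cycles are {E, F, H, I, K, L, P, Q, R} — 9 in total.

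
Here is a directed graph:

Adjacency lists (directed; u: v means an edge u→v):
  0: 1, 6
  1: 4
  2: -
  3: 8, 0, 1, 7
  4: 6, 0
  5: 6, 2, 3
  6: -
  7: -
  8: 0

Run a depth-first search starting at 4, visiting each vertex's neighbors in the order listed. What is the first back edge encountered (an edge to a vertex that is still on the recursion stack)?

DFS from 4 (visiting each vertex's neighbors in the order listed); mark gray on enter, black on exit:
4 gray
  6 gray
  6 black
  0 gray
    1 gray
      1→4: 4 is gray → back edge
First back edge: 1 → 4.

1->4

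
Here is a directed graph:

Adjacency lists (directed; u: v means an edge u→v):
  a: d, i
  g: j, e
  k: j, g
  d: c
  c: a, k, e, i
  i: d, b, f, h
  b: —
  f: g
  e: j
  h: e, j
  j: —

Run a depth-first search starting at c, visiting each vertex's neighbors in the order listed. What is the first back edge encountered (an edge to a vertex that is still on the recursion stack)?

DFS from c (visiting each vertex's neighbors in the order listed); mark gray on enter, black on exit:
c gray
  a gray
    d gray
      d→c: c is gray → back edge
First back edge: d → c.

d→c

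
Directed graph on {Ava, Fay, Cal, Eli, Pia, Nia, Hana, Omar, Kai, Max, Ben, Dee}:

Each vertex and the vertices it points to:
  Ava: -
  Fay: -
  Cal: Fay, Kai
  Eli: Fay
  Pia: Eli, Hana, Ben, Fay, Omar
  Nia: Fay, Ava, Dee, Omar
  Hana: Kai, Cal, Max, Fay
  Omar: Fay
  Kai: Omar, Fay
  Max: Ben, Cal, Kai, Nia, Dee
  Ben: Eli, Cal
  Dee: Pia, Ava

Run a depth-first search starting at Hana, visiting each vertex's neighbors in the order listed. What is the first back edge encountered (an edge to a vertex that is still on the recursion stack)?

DFS from Hana (visiting each vertex's neighbors in the order listed); mark gray on enter, black on exit:
Hana gray
  Kai gray
    Omar gray
      Fay gray
      Fay black
    Omar black
    Kai→Fay: Fay black — skip
  Kai black
  Cal gray
    Cal→Fay: Fay black — skip
    Cal→Kai: Kai black — skip
  Cal black
  Max gray
    Ben gray
      Eli gray
        Eli→Fay: Fay black — skip
      Eli black
      Ben→Cal: Cal black — skip
    Ben black
    Max→Cal: Cal black — skip
    Max→Kai: Kai black — skip
    Nia gray
      Nia→Fay: Fay black — skip
      Ava gray
      Ava black
      Dee gray
        Pia gray
          Pia→Eli: Eli black — skip
          Pia→Hana: Hana is gray → back edge
First back edge: Pia → Hana.

Pia->Hana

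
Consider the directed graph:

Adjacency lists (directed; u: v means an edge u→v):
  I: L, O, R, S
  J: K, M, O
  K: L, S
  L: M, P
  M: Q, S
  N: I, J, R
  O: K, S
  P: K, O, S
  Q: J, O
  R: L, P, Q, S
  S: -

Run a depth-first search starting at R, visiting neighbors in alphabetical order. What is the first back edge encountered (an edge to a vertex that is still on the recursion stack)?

K→L

DFS from R (visiting neighbors in alphabetical order); mark gray on enter, black on exit:
R gray
  L gray
    M gray
      Q gray
        J gray
          K gray
            K→L: L is gray → back edge
First back edge: K → L.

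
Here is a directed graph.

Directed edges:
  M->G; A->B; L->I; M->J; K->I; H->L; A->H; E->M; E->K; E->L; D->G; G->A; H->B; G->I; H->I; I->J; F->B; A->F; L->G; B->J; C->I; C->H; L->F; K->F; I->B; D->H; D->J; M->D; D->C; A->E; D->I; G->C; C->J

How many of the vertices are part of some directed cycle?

A vertex is on a directed cycle iff it belongs to a strongly connected component of size ≥ 2 (or has a self-loop).
The vertices on cycles are {A, C, D, E, G, H, L, M} — 8 in total.

8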